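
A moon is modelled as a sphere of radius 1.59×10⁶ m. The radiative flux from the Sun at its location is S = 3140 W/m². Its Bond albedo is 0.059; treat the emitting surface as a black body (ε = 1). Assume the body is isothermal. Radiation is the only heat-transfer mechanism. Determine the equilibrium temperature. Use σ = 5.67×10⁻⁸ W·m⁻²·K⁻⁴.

At equilibrium, absorbed power = emitted power.
Absorbing cross-section = πr² = 7.942×10¹² m²; emitting surface = 4πr² = 3.177×10¹³ m² (ratio 4).
(1−a)S·A_cross = εσ·A_surf·T⁴  ⇒  T⁴ = (1−a)S/(4σ).
T⁴ = 0.941·3140/(4·5.67×10⁻⁸) = 1.303×10¹⁰ K⁴.
T = (1.303×10¹⁰)^(1/4).

T ≈ 338 K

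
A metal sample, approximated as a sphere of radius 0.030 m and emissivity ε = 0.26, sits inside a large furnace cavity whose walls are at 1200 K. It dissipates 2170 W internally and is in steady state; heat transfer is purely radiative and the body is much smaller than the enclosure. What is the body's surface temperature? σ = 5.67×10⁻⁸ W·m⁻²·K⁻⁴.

T ≈ 1970 K

For a small grey body in a large enclosure, net radiated power = εσA(T⁴ − T_w⁴).
Steady state: P = εσA(T⁴ − T_w⁴) with A = 4πr² = 0.01131 m².
T⁴ = P/(εσA) + T_w⁴ = 2170/(0.26·5.67×10⁻⁸·0.01131) + (1200)⁴
    = 1.302×10¹³ + 2.074×10¹² = 1.509×10¹³ K⁴.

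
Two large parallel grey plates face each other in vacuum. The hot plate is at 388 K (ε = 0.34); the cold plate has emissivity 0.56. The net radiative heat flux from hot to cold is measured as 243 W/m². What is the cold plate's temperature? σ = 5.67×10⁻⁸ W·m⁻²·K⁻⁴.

q = σ(T₁⁴ − T₂⁴)/(1/ε₁ + 1/ε₂ − 1); denominator = 3.727.
T₂⁴ = T₁⁴ − q·(1/ε₁+1/ε₂−1)/σ = 2.266×10¹⁰ − 243·3.727/5.67×10⁻⁸
    = 6.691×10⁹ K⁴.

T₂ ≈ 286 K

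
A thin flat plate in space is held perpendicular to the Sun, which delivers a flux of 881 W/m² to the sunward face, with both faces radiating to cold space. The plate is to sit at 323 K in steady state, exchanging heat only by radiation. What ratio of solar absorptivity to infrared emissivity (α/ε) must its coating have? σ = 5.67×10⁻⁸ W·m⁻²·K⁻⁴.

α/ε ≈ 1.40

Balance: αS·A = εσ·2A·T⁴ ⇒ α/ε = 2σT⁴/S.
α/ε = 2·5.67×10⁻⁸·(323)⁴/881 = 2·5.67×10⁻⁸·1.088×10¹⁰/881.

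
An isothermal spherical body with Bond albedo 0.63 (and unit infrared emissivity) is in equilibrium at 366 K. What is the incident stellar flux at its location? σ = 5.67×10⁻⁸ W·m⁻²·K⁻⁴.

S ≈ 11000 W/m²

(1−a)S·πr² = σ·4πr²·T⁴ ⇒ S = 4σT⁴/(1−a).
S = 4·5.67×10⁻⁸·1.794×10¹⁰/0.370.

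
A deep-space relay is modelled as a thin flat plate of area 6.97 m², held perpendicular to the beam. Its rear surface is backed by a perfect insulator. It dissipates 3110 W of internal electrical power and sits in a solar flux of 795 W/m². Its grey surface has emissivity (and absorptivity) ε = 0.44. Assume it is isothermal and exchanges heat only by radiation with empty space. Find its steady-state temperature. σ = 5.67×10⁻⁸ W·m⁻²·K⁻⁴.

At steady state, absorbed solar power + internal power = radiated power.
Absorbed: α·S·A_cross = 0.44·795·6.970 = 2438 W (cross-section A).
Total input = 2438 + 3110 = 5548 W.
Radiated: εσ·A_surf·T⁴ with A_surf = A = 6.970 m².
T⁴ = 5548/(0.44·5.67×10⁻⁸·6.970) = 3.191×10¹⁰ K⁴.

T ≈ 423 K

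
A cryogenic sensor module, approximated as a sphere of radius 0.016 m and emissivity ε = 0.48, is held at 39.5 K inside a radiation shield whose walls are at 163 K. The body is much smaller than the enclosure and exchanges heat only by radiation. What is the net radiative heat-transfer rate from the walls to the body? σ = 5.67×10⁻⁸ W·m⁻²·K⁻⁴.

For a small grey body in a large enclosure: P_net = εσA(T_body⁴ − T_wall⁴).
A = 4πr² = 0.003217 m²; T_body⁴ − T_wall⁴ = 2.434×10⁶ − 7.059×10⁸ = -7.035×10⁸ K⁴.
|P_net| = 0.48·5.67×10⁻⁸·0.003217·7.035×10⁸.

P_net ≈ 0.0616 W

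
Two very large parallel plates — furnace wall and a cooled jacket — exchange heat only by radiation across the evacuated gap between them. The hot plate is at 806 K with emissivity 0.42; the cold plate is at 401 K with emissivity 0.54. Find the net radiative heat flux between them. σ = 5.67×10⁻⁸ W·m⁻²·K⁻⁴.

q ≈ 6950 W/m²

For two infinite grey parallel plates, q = σ(T₁⁴ − T₂⁴)/(1/ε₁ + 1/ε₂ − 1).
T₁⁴ − T₂⁴ = 4.220×10¹¹ − 2.586×10¹⁰ = 3.962×10¹¹ K⁴.
1/ε₁ + 1/ε₂ − 1 = 2.381 + 1.852 − 1 = 3.233.
q = 5.67×10⁻⁸ × 3.962×10¹¹ / 3.233.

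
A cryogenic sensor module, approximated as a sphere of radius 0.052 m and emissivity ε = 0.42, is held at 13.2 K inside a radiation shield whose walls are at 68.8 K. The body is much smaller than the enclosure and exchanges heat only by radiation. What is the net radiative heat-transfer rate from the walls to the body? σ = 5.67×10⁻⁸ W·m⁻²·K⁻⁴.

For a small grey body in a large enclosure: P_net = εσA(T_body⁴ − T_wall⁴).
A = 4πr² = 0.03398 m²; T_body⁴ − T_wall⁴ = 30360 − 2.241×10⁷ = -2.238×10⁷ K⁴.
|P_net| = 0.42·5.67×10⁻⁸·0.03398·2.238×10⁷.

P_net ≈ 0.0181 W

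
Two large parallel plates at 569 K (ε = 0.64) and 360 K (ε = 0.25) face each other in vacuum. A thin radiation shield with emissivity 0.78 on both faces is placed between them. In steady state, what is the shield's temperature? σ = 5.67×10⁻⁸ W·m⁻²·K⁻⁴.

In steady state the net flux on the hot side equals that on the cold side.
σ(T₁⁴−T_s⁴)/D₁ = σ(T_s⁴−T₂⁴)/D₂, with D₁ = 1/ε₁+1/ε_s−1 = 1.845, D₂ = 1/ε_s+1/ε₂−1 = 4.282.
Solve for T_s⁴: T_s⁴ = (D₂·T₁⁴ + D₁·T₂⁴)/(D₁+D₂) = 7.832×10¹⁰ K⁴.

T_s ≈ 529 K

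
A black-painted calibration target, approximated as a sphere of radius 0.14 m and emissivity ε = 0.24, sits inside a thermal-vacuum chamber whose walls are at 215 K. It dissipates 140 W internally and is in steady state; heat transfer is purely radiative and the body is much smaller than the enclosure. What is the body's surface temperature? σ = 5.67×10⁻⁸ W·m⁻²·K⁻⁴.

For a small grey body in a large enclosure, net radiated power = εσA(T⁴ − T_w⁴).
Steady state: P = εσA(T⁴ − T_w⁴) with A = 4πr² = 0.2463 m².
T⁴ = P/(εσA) + T_w⁴ = 140/(0.24·5.67×10⁻⁸·0.2463) + (215)⁴
    = 4.177×10¹⁰ + 2.137×10⁹ = 4.391×10¹⁰ K⁴.

T ≈ 458 K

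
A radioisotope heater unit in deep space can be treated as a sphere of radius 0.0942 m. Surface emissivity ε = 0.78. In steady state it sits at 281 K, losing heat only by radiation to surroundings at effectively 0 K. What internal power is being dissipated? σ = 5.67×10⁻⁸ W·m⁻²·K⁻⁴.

Steady state: P = εσA T⁴.
A = 4πr² = 0.1115 m²; T⁴ = (281)⁴ = 6.235×10⁹ K⁴.
P = 0.78 × 5.67×10⁻⁸ × 0.1115 × 6.235×10⁹.

P ≈ 30.7 W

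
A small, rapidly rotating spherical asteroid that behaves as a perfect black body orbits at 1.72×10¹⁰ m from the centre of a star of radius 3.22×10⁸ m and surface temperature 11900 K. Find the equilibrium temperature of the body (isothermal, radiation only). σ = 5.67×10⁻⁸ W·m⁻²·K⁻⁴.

T ≈ 1150 K

The star's surface emits σT_*⁴; at distance d the flux is S = σT_*⁴(R_*/d)².
S = 5.67×10⁻⁸·(11900)⁴·(3.22×10⁸/1.72×10¹⁰)² = 3.985×10⁵ W/m².
For an isothermal sphere T⁴ = (1−a)S/(4σ) = 1.757×10¹² K⁴.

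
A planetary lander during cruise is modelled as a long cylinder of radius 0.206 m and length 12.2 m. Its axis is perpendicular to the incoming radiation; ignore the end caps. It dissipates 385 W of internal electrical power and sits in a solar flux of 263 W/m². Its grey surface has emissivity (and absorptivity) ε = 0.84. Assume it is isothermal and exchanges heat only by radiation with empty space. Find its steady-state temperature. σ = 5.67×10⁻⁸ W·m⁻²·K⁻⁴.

At steady state, absorbed solar power + internal power = radiated power.
Absorbed: α·S·A_cross = 0.84·263·5.026 = 1110 W (cross-section 2rL).
Total input = 1110 + 385 = 1495 W.
Radiated: εσ·A_surf·T⁴ with A_surf = 2πrL = 15.79 m².
T⁴ = 1495/(0.84·5.67×10⁻⁸·15.79) = 1.988×10⁹ K⁴.

T ≈ 211 K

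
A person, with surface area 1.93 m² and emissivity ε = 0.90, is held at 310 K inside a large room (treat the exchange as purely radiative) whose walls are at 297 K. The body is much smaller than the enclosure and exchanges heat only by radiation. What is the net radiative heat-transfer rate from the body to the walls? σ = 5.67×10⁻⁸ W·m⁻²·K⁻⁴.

P_net ≈ 143 W

For a small grey body in a large enclosure: P_net = εσA(T_body⁴ − T_wall⁴).
A = 1.93 m²; T_body⁴ − T_wall⁴ = 9.235×10⁹ − 7.781×10⁹ = 1.454×10⁹ K⁴.
|P_net| = 0.90·5.67×10⁻⁸·1.930·1.454×10⁹.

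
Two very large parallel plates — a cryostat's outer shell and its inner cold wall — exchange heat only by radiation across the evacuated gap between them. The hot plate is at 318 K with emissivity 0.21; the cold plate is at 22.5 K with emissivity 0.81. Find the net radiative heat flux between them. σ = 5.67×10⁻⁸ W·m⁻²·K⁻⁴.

q ≈ 116 W/m²

For two infinite grey parallel plates, q = σ(T₁⁴ − T₂⁴)/(1/ε₁ + 1/ε₂ − 1).
T₁⁴ − T₂⁴ = 1.023×10¹⁰ − 2.563×10⁵ = 1.023×10¹⁰ K⁴.
1/ε₁ + 1/ε₂ − 1 = 4.762 + 1.235 − 1 = 4.996.
q = 5.67×10⁻⁸ × 1.023×10¹⁰ / 4.996.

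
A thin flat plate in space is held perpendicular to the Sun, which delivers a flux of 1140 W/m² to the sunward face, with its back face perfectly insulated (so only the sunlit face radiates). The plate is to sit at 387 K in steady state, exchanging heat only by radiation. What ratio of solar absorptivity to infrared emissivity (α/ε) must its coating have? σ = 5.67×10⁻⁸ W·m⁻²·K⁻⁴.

α/ε ≈ 1.12

Balance: αS·A = εσ·1A·T⁴ ⇒ α/ε = σT⁴/S.
α/ε = 5.67×10⁻⁸·(387)⁴/1140 = 5.67×10⁻⁸·2.243×10¹⁰/1140.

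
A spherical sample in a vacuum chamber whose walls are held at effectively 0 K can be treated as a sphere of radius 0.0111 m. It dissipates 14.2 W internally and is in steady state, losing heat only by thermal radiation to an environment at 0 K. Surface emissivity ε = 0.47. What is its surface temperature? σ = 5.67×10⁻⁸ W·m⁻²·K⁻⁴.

Steady state: internal power = radiated power, P = εσA T⁴.
Radiating area A = 4πr² = 0.001548 m².
T⁴ = P/(εσA) = 14.2/(0.47·5.67×10⁻⁸·0.001548) = 3.442×10¹¹ K⁴.
T = (3.442×10¹¹)^(1/4).

T ≈ 766 K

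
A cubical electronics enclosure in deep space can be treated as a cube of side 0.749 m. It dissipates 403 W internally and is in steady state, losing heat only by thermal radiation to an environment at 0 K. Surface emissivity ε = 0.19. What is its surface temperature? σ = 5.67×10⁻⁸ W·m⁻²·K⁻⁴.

T ≈ 325 K

Steady state: internal power = radiated power, P = εσA T⁴.
Radiating area A = 6L² = 3.366 m².
T⁴ = P/(εσA) = 403/(0.19·5.67×10⁻⁸·3.366) = 1.111×10¹⁰ K⁴.
T = (1.111×10¹⁰)^(1/4).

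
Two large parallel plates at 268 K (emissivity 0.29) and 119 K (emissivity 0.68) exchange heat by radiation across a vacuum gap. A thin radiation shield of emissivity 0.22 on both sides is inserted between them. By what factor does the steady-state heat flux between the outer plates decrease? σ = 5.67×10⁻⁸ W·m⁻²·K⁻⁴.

factor ≈ 3.06

Without shield: q₀ = σΔ(T⁴)/(1/ε₁+1/ε₂−1) with denominator 3.919.
With shield the two gaps are in series; the resistances add: (1/ε₁+1/ε_s−1)+(1/ε_s+1/ε₂−1) = 6.994+5.016 = 12.01.
Heat-flux ratio q₀/q = 12.01/3.919.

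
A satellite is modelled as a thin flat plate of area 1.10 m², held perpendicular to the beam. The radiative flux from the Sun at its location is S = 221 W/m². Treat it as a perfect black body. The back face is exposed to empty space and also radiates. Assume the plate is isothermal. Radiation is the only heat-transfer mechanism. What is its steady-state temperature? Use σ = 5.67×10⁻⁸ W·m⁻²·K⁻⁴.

At equilibrium, absorbed power = emitted power.
Absorbing cross-section = A = 1.100 m²; emitting surface = 2A = 2.200 m² (ratio 2).
S·A_cross = εσ·A_surf·T⁴  ⇒  T⁴ = S/(2σ).
T⁴ = 1.00·221/(2·5.67×10⁻⁸) = 1.949×10⁹ K⁴.
T = (1.949×10⁹)^(1/4).

T ≈ 210 K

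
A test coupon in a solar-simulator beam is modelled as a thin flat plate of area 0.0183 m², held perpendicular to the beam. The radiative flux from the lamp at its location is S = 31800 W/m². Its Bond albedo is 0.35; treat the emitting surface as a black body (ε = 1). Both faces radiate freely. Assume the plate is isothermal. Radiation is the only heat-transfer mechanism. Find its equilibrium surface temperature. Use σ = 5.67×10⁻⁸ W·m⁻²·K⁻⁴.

T ≈ 653 K

At equilibrium, absorbed power = emitted power.
Absorbing cross-section = A = 0.01830 m²; emitting surface = 2A = 0.03660 m² (ratio 2).
(1−a)S·A_cross = εσ·A_surf·T⁴  ⇒  T⁴ = (1−a)S/(2σ).
T⁴ = 0.650·31800/(2·5.67×10⁻⁸) = 1.823×10¹¹ K⁴.
T = (1.823×10¹¹)^(1/4).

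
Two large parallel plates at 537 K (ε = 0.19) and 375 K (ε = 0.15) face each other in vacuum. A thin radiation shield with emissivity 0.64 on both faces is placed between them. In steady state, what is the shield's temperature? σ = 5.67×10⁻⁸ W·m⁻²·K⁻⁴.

T_s ≈ 484 K

In steady state the net flux on the hot side equals that on the cold side.
σ(T₁⁴−T_s⁴)/D₁ = σ(T_s⁴−T₂⁴)/D₂, with D₁ = 1/ε₁+1/ε_s−1 = 5.826, D₂ = 1/ε_s+1/ε₂−1 = 7.229.
Solve for T_s⁴: T_s⁴ = (D₂·T₁⁴ + D₁·T₂⁴)/(D₁+D₂) = 5.487×10¹⁰ K⁴.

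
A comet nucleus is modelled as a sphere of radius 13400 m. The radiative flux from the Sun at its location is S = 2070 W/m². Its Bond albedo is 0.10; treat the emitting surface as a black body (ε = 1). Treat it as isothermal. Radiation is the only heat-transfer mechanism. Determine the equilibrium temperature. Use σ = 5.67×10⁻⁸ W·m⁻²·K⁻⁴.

T ≈ 301 K

At equilibrium, absorbed power = emitted power.
Absorbing cross-section = πr² = 5.641×10⁸ m²; emitting surface = 4πr² = 2.256×10⁹ m² (ratio 4).
(1−a)S·A_cross = εσ·A_surf·T⁴  ⇒  T⁴ = (1−a)S/(4σ).
T⁴ = 0.900·2070/(4·5.67×10⁻⁸) = 8.214×10⁹ K⁴.
T = (8.214×10⁹)^(1/4).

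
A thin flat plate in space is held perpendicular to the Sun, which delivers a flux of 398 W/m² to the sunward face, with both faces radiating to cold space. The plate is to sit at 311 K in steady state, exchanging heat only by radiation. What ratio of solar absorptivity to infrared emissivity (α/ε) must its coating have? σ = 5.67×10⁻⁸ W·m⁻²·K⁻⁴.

α/ε ≈ 2.67

Balance: αS·A = εσ·2A·T⁴ ⇒ α/ε = 2σT⁴/S.
α/ε = 2·5.67×10⁻⁸·(311)⁴/398 = 2·5.67×10⁻⁸·9.355×10⁹/398.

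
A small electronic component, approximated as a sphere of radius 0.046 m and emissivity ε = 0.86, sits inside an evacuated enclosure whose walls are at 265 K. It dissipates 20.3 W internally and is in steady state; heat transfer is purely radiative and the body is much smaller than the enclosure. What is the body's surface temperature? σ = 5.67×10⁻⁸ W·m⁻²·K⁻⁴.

T ≈ 379 K

For a small grey body in a large enclosure, net radiated power = εσA(T⁴ − T_w⁴).
Steady state: P = εσA(T⁴ − T_w⁴) with A = 4πr² = 0.02659 m².
T⁴ = P/(εσA) + T_w⁴ = 20.3/(0.86·5.67×10⁻⁸·0.02659) + (265)⁴
    = 1.566×10¹⁰ + 4.932×10⁹ = 2.059×10¹⁰ K⁴.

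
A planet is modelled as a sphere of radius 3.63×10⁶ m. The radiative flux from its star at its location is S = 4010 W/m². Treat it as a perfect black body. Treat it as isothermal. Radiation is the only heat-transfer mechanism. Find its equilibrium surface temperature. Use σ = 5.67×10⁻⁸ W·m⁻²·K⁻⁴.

T ≈ 365 K

At equilibrium, absorbed power = emitted power.
Absorbing cross-section = πr² = 4.140×10¹³ m²; emitting surface = 4πr² = 1.656×10¹⁴ m² (ratio 4).
S·A_cross = εσ·A_surf·T⁴  ⇒  T⁴ = S/(4σ).
T⁴ = 1.00·4010/(4·5.67×10⁻⁸) = 1.768×10¹⁰ K⁴.
T = (1.768×10¹⁰)^(1/4).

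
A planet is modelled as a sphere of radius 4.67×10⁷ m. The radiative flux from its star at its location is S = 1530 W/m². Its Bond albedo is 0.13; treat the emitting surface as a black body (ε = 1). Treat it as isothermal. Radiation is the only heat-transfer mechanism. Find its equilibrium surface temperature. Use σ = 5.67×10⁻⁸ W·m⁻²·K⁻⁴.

T ≈ 277 K

At equilibrium, absorbed power = emitted power.
Absorbing cross-section = πr² = 6.851×10¹⁵ m²; emitting surface = 4πr² = 2.741×10¹⁶ m² (ratio 4).
(1−a)S·A_cross = εσ·A_surf·T⁴  ⇒  T⁴ = (1−a)S/(4σ).
T⁴ = 0.870·1530/(4·5.67×10⁻⁸) = 5.869×10⁹ K⁴.
T = (5.869×10⁹)^(1/4).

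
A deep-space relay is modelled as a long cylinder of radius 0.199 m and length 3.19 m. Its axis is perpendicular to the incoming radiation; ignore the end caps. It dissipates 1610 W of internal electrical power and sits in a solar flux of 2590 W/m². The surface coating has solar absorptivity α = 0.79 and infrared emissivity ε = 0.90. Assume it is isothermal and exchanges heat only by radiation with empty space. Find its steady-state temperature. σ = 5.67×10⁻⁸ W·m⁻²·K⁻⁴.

At steady state, absorbed solar power + internal power = radiated power.
Absorbed: α·S·A_cross = 0.79·2590·1.270 = 2598 W (cross-section 2rL).
Total input = 2598 + 1610 = 4208 W.
Radiated: εσ·A_surf·T⁴ with A_surf = 2πrL = 3.989 m².
T⁴ = 4208/(0.90·5.67×10⁻⁸·3.989) = 2.067×10¹⁰ K⁴.

T ≈ 379 K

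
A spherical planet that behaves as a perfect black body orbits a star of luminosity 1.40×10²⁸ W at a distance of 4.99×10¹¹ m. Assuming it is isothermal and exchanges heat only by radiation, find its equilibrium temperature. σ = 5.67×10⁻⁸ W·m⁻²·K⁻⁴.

T ≈ 375 K

First find the stellar flux at distance d: S = L/(4πd²) = 1.40×10²⁸/(4π·(4.99×10¹¹)²) = 4474 W/m².
For an isothermal sphere, absorbed (1−a)S·πr² = emitted σ·4πr²·T⁴, so T⁴ = (1−a)S/(4σ).
T⁴ = 1.00·4474/(4·5.67×10⁻⁸) = 1.973×10¹⁰ K⁴.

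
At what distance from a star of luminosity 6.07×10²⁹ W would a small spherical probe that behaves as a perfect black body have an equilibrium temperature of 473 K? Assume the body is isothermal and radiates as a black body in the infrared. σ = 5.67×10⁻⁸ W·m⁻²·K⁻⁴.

d ≈ 2.06×10¹² m

For an isothermal black-emitting sphere, (1−a)S·πr² = σ·4πr²·T⁴ ⇒ S = 4σT⁴/(1−a).
S = 4·5.67×10⁻⁸·(473)⁴/1.00 = 11350 W/m².
Flux falls as S = L/(4πd²), so d = √(L/(4πS)) = √(6.07×10²⁹/(4π·11350)).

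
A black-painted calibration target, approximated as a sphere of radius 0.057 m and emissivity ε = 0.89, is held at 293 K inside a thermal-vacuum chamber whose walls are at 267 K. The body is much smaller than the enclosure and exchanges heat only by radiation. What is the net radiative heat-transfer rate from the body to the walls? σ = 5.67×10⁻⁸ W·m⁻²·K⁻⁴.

P_net ≈ 4.71 W

For a small grey body in a large enclosure: P_net = εσA(T_body⁴ − T_wall⁴).
A = 4πr² = 0.04083 m²; T_body⁴ − T_wall⁴ = 7.370×10⁹ − 5.082×10⁹ = 2.288×10⁹ K⁴.
|P_net| = 0.89·5.67×10⁻⁸·0.04083·2.288×10⁹.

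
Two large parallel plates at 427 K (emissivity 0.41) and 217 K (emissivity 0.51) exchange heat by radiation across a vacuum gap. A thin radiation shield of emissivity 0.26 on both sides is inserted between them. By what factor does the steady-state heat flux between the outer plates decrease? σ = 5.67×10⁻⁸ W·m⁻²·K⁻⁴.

Without shield: q₀ = σΔ(T⁴)/(1/ε₁+1/ε₂−1) with denominator 3.400.
With shield the two gaps are in series; the resistances add: (1/ε₁+1/ε_s−1)+(1/ε_s+1/ε₂−1) = 5.285+4.807 = 10.09.
Heat-flux ratio q₀/q = 10.09/3.400.

factor ≈ 2.97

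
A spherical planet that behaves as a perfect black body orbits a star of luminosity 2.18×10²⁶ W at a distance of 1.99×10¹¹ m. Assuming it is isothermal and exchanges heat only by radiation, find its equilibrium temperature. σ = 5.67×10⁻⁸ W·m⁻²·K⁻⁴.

T ≈ 210 K

First find the stellar flux at distance d: S = L/(4πd²) = 2.18×10²⁶/(4π·(1.99×10¹¹)²) = 438.1 W/m².
For an isothermal sphere, absorbed (1−a)S·πr² = emitted σ·4πr²·T⁴, so T⁴ = (1−a)S/(4σ).
T⁴ = 1.00·438.1/(4·5.67×10⁻⁸) = 1.932×10⁹ K⁴.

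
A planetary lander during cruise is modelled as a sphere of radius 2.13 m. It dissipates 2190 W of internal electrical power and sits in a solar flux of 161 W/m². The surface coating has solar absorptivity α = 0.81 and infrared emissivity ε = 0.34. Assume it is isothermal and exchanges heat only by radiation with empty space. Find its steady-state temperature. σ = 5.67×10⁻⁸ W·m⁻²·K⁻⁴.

At steady state, absorbed solar power + internal power = radiated power.
Absorbed: α·S·A_cross = 0.81·161·14.25 = 1859 W (cross-section πr²).
Total input = 1859 + 2190 = 4049 W.
Radiated: εσ·A_surf·T⁴ with A_surf = 4πr² = 57.01 m².
T⁴ = 4049/(0.34·5.67×10⁻⁸·57.01) = 3.684×10⁹ K⁴.

T ≈ 246 K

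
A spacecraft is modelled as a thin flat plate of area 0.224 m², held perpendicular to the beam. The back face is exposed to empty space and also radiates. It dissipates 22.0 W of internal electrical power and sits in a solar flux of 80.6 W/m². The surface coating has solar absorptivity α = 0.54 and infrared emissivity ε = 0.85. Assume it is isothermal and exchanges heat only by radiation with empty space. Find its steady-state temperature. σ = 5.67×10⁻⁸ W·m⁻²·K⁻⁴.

At steady state, absorbed solar power + internal power = radiated power.
Absorbed: α·S·A_cross = 0.54·80.6·0.2240 = 9.749 W (cross-section A).
Total input = 9.749 + 22.0 = 31.75 W.
Radiated: εσ·A_surf·T⁴ with A_surf = 2A = 0.4480 m².
T⁴ = 31.75/(0.85·5.67×10⁻⁸·0.4480) = 1.470×10⁹ K⁴.

T ≈ 196 K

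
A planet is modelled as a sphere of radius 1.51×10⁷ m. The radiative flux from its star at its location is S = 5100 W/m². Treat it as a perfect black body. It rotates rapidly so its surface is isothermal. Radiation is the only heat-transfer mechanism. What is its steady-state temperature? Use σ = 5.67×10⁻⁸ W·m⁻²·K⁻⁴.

At equilibrium, absorbed power = emitted power.
Absorbing cross-section = πr² = 7.163×10¹⁴ m²; emitting surface = 4πr² = 2.865×10¹⁵ m² (ratio 4).
S·A_cross = εσ·A_surf·T⁴  ⇒  T⁴ = S/(4σ).
T⁴ = 1.00·5100/(4·5.67×10⁻⁸) = 2.249×10¹⁰ K⁴.
T = (2.249×10¹⁰)^(1/4).

T ≈ 387 K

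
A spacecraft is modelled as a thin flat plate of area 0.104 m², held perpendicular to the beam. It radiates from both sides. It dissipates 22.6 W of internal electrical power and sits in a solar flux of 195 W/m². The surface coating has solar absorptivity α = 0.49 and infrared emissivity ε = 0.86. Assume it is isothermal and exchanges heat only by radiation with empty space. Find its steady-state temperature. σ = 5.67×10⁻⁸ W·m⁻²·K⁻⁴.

T ≈ 238 K

At steady state, absorbed solar power + internal power = radiated power.
Absorbed: α·S·A_cross = 0.49·195·0.1040 = 9.937 W (cross-section A).
Total input = 9.937 + 22.6 = 32.54 W.
Radiated: εσ·A_surf·T⁴ with A_surf = 2A = 0.2080 m².
T⁴ = 32.54/(0.86·5.67×10⁻⁸·0.2080) = 3.208×10⁹ K⁴.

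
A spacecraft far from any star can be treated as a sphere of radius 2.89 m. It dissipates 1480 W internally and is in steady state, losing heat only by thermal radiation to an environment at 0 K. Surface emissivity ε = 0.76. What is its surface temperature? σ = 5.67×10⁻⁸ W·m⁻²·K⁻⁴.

T ≈ 134 K

Steady state: internal power = radiated power, P = εσA T⁴.
Radiating area A = 4πr² = 105.0 m².
T⁴ = P/(εσA) = 1480/(0.76·5.67×10⁻⁸·105.0) = 3.272×10⁸ K⁴.
T = (3.272×10⁸)^(1/4).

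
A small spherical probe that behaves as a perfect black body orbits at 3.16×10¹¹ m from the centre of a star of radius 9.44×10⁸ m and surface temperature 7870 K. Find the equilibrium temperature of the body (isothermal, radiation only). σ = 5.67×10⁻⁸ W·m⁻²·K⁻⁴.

T ≈ 304 K

The star's surface emits σT_*⁴; at distance d the flux is S = σT_*⁴(R_*/d)².
S = 5.67×10⁻⁸·(7870)⁴·(9.44×10⁸/3.16×10¹¹)² = 1941 W/m².
For an isothermal sphere T⁴ = (1−a)S/(4σ) = 8.559×10⁹ K⁴.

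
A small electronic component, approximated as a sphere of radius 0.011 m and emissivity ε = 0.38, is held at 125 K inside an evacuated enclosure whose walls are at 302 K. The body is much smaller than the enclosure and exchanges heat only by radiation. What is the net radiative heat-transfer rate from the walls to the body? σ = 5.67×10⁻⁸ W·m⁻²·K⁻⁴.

P_net ≈ 0.265 W

For a small grey body in a large enclosure: P_net = εσA(T_body⁴ − T_wall⁴).
A = 4πr² = 0.001521 m²; T_body⁴ − T_wall⁴ = 2.441×10⁸ − 8.318×10⁹ = -8.074×10⁹ K⁴.
|P_net| = 0.38·5.67×10⁻⁸·0.001521·8.074×10⁹.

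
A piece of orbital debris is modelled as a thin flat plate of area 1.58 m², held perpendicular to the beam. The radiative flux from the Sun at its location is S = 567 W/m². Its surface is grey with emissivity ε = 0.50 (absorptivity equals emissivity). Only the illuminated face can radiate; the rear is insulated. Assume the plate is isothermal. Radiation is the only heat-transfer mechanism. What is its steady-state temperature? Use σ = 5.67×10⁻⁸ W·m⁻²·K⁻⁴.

T ≈ 316 K

At equilibrium, absorbed power = emitted power.
Absorbing cross-section = A = 1.580 m²; emitting surface = A = 1.580 m² (ratio 1).
εS·A_cross = εσ·A_surf·T⁴  ⇒  T⁴ = S/(1σ)   (ε cancels).
T⁴ = 567/(1·5.67×10⁻⁸) = 1.000×10¹⁰ K⁴.
T = (1.000×10¹⁰)^(1/4).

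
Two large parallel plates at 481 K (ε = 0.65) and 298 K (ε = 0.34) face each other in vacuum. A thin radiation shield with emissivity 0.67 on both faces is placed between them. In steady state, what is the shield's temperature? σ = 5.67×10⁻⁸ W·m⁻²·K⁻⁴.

T_s ≈ 437 K

In steady state the net flux on the hot side equals that on the cold side.
σ(T₁⁴−T_s⁴)/D₁ = σ(T_s⁴−T₂⁴)/D₂, with D₁ = 1/ε₁+1/ε_s−1 = 2.031, D₂ = 1/ε_s+1/ε₂−1 = 3.434.
Solve for T_s⁴: T_s⁴ = (D₂·T₁⁴ + D₁·T₂⁴)/(D₁+D₂) = 3.656×10¹⁰ K⁴.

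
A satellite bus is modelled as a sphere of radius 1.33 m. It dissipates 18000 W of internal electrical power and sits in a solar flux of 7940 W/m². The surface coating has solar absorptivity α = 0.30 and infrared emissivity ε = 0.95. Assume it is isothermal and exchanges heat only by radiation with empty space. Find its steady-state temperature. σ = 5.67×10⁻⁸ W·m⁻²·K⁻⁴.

T ≈ 402 K

At steady state, absorbed solar power + internal power = radiated power.
Absorbed: α·S·A_cross = 0.30·7940·5.557 = 13240 W (cross-section πr²).
Total input = 13240 + 18000 = 31240 W.
Radiated: εσ·A_surf·T⁴ with A_surf = 4πr² = 22.23 m².
T⁴ = 31240/(0.95·5.67×10⁻⁸·22.23) = 2.609×10¹⁰ K⁴.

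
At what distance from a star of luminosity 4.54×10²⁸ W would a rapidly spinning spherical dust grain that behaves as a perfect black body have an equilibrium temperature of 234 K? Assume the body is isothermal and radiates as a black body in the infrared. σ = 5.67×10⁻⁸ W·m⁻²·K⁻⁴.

For an isothermal black-emitting sphere, (1−a)S·πr² = σ·4πr²·T⁴ ⇒ S = 4σT⁴/(1−a).
S = 4·5.67×10⁻⁸·(234)⁴/1.00 = 680.0 W/m².
Flux falls as S = L/(4πd²), so d = √(L/(4πS)) = √(4.54×10²⁸/(4π·680.0)).

d ≈ 2.30×10¹² m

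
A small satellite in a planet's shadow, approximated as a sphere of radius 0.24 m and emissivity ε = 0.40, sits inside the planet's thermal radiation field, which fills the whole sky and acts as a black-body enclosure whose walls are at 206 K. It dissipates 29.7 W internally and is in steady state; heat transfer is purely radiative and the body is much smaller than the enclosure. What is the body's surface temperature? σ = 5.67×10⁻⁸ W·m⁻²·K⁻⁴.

For a small grey body in a large enclosure, net radiated power = εσA(T⁴ − T_w⁴).
Steady state: P = εσA(T⁴ − T_w⁴) with A = 4πr² = 0.7238 m².
T⁴ = P/(εσA) + T_w⁴ = 29.7/(0.40·5.67×10⁻⁸·0.7238) + (206)⁴
    = 1.809×10⁹ + 1.801×10⁹ = 3.610×10⁹ K⁴.

T ≈ 245 K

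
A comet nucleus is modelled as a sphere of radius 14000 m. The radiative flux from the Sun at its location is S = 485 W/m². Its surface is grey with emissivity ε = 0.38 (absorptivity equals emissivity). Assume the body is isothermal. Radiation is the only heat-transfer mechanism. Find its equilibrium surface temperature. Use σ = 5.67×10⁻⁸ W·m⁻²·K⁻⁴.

At equilibrium, absorbed power = emitted power.
Absorbing cross-section = πr² = 6.158×10⁸ m²; emitting surface = 4πr² = 2.463×10⁹ m² (ratio 4).
εS·A_cross = εσ·A_surf·T⁴  ⇒  T⁴ = S/(4σ)   (ε cancels).
T⁴ = 485/(4·5.67×10⁻⁸) = 2.138×10⁹ K⁴.
T = (2.138×10⁹)^(1/4).

T ≈ 215 K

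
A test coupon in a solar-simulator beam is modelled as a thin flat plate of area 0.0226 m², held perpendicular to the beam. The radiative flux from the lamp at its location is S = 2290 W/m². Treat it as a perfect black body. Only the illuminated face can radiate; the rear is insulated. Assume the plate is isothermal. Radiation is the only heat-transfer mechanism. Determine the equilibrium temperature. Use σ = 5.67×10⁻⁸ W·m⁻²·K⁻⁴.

T ≈ 448 K

At equilibrium, absorbed power = emitted power.
Absorbing cross-section = A = 0.02260 m²; emitting surface = A = 0.02260 m² (ratio 1).
S·A_cross = εσ·A_surf·T⁴  ⇒  T⁴ = S/(1σ).
T⁴ = 1.00·2290/(1·5.67×10⁻⁸) = 4.039×10¹⁰ K⁴.
T = (4.039×10¹⁰)^(1/4).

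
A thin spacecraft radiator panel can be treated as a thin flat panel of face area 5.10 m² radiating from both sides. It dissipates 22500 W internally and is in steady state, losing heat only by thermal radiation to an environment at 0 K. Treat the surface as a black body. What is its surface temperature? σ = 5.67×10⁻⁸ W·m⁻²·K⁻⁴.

T ≈ 444 K

Steady state: internal power = radiated power, P = εσA T⁴.
Radiating area A = 2·5.10 = 10.20 m².
T⁴ = P/(εσA) = 22500/(1.0·5.67×10⁻⁸·10.20) = 3.890×10¹⁰ K⁴.
T = (3.890×10¹⁰)^(1/4).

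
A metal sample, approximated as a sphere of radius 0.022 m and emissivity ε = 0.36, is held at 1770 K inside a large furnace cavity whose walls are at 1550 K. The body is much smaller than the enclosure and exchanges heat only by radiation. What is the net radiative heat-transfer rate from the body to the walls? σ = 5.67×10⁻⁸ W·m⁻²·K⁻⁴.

For a small grey body in a large enclosure: P_net = εσA(T_body⁴ − T_wall⁴).
A = 4πr² = 0.006082 m²; T_body⁴ − T_wall⁴ = 9.815×10¹² − 5.772×10¹² = 4.043×10¹² K⁴.
|P_net| = 0.36·5.67×10⁻⁸·0.006082·4.043×10¹².

P_net ≈ 502 W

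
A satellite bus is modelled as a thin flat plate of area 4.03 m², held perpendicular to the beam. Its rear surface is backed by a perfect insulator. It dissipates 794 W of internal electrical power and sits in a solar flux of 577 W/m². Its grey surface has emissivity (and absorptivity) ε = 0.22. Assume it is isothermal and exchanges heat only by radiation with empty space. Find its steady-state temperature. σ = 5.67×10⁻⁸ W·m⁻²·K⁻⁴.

At steady state, absorbed solar power + internal power = radiated power.
Absorbed: α·S·A_cross = 0.22·577·4.030 = 511.6 W (cross-section A).
Total input = 511.6 + 794 = 1306 W.
Radiated: εσ·A_surf·T⁴ with A_surf = A = 4.030 m².
T⁴ = 1306/(0.22·5.67×10⁻⁸·4.030) = 2.597×10¹⁰ K⁴.

T ≈ 401 K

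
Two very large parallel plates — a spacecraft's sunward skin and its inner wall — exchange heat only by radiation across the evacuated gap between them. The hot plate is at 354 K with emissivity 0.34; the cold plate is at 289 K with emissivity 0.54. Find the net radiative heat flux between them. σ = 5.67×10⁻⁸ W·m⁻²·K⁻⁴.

For two infinite grey parallel plates, q = σ(T₁⁴ − T₂⁴)/(1/ε₁ + 1/ε₂ − 1).
T₁⁴ − T₂⁴ = 1.570×10¹⁰ − 6.976×10⁹ = 8.728×10⁹ K⁴.
1/ε₁ + 1/ε₂ − 1 = 2.941 + 1.852 − 1 = 3.793.
q = 5.67×10⁻⁸ × 8.728×10⁹ / 3.793.

q ≈ 130 W/m²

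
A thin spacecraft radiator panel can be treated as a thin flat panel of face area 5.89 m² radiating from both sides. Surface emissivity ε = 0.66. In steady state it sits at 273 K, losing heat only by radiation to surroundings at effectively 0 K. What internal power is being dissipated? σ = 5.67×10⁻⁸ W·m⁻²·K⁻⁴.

P ≈ 2450 W

Steady state: P = εσA T⁴.
A = 2·5.89 = 11.78 m²; T⁴ = (273)⁴ = 5.555×10⁹ K⁴.
P = 0.66 × 5.67×10⁻⁸ × 11.78 × 5.555×10⁹.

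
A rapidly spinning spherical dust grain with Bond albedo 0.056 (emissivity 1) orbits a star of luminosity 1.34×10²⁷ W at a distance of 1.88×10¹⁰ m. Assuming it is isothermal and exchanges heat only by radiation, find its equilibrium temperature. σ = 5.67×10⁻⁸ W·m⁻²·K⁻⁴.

T ≈ 1060 K

First find the stellar flux at distance d: S = L/(4πd²) = 1.34×10²⁷/(4π·(1.88×10¹⁰)²) = 3.017×10⁵ W/m².
For an isothermal sphere, absorbed (1−a)S·πr² = emitted σ·4πr²·T⁴, so T⁴ = (1−a)S/(4σ).
T⁴ = 0.944·3.017×10⁵/(4·5.67×10⁻⁸) = 1.256×10¹² K⁴.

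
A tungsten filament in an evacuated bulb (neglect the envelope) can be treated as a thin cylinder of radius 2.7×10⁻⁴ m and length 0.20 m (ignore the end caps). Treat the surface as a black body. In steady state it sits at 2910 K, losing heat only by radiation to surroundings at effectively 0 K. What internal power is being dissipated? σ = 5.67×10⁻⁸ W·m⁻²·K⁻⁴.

Steady state: P = εσA T⁴.
A = 2πrL = 3.393×10⁻⁴ m²; T⁴ = (2910)⁴ = 7.171×10¹³ K⁴.
P = 1.0 × 5.67×10⁻⁸ × 3.393×10⁻⁴ × 7.171×10¹³.

P ≈ 1380 W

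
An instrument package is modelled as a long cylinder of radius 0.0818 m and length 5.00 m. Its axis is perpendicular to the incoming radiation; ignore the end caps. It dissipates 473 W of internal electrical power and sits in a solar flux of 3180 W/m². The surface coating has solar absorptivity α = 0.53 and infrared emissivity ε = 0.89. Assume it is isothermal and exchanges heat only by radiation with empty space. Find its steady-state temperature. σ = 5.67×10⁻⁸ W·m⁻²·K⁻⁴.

T ≈ 346 K

At steady state, absorbed solar power + internal power = radiated power.
Absorbed: α·S·A_cross = 0.53·3180·0.8180 = 1379 W (cross-section 2rL).
Total input = 1379 + 473 = 1852 W.
Radiated: εσ·A_surf·T⁴ with A_surf = 2πrL = 2.570 m².
T⁴ = 1852/(0.89·5.67×10⁻⁸·2.570) = 1.428×10¹⁰ K⁴.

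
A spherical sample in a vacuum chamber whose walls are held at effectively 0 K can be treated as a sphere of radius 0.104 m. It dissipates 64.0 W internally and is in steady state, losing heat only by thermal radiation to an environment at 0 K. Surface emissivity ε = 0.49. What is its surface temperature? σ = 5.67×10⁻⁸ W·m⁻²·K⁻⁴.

Steady state: internal power = radiated power, P = εσA T⁴.
Radiating area A = 4πr² = 0.1359 m².
T⁴ = P/(εσA) = 64.0/(0.49·5.67×10⁻⁸·0.1359) = 1.695×10¹⁰ K⁴.
T = (1.695×10¹⁰)^(1/4).

T ≈ 361 K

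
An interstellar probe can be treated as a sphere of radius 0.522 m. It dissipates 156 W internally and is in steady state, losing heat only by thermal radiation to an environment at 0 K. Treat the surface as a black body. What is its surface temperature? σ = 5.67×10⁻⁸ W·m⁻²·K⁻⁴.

T ≈ 168 K

Steady state: internal power = radiated power, P = εσA T⁴.
Radiating area A = 4πr² = 3.424 m².
T⁴ = P/(εσA) = 156/(1.0·5.67×10⁻⁸·3.424) = 8.035×10⁸ K⁴.
T = (8.035×10⁸)^(1/4).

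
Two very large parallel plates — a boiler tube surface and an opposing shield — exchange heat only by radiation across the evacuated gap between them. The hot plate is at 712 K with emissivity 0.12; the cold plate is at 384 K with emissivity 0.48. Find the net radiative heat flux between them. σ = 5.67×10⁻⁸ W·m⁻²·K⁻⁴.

q ≈ 1420 W/m²

For two infinite grey parallel plates, q = σ(T₁⁴ − T₂⁴)/(1/ε₁ + 1/ε₂ − 1).
T₁⁴ − T₂⁴ = 2.570×10¹¹ − 2.174×10¹⁰ = 2.352×10¹¹ K⁴.
1/ε₁ + 1/ε₂ − 1 = 8.333 + 2.083 − 1 = 9.417.
q = 5.67×10⁻⁸ × 2.352×10¹¹ / 9.417.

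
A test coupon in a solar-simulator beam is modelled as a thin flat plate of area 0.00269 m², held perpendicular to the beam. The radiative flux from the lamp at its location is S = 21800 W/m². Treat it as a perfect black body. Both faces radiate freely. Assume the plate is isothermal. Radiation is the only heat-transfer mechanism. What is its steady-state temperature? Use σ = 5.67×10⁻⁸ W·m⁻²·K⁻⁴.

T ≈ 662 K

At equilibrium, absorbed power = emitted power.
Absorbing cross-section = A = 0.002690 m²; emitting surface = 2A = 0.005380 m² (ratio 2).
S·A_cross = εσ·A_surf·T⁴  ⇒  T⁴ = S/(2σ).
T⁴ = 1.00·21800/(2·5.67×10⁻⁸) = 1.922×10¹¹ K⁴.
T = (1.922×10¹¹)^(1/4).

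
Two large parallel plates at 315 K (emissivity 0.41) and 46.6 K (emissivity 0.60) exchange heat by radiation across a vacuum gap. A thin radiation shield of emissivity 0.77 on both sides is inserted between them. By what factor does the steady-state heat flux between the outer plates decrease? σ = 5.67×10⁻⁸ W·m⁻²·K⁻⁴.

Without shield: q₀ = σΔ(T⁴)/(1/ε₁+1/ε₂−1) with denominator 3.106.
With shield the two gaps are in series; the resistances add: (1/ε₁+1/ε_s−1)+(1/ε_s+1/ε₂−1) = 2.738+1.965 = 4.703.
Heat-flux ratio q₀/q = 4.703/3.106.

factor ≈ 1.51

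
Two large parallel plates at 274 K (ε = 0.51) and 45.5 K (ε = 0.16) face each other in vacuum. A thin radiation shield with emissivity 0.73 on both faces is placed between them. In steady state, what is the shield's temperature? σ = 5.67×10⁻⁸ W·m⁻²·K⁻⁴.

In steady state the net flux on the hot side equals that on the cold side.
σ(T₁⁴−T_s⁴)/D₁ = σ(T_s⁴−T₂⁴)/D₂, with D₁ = 1/ε₁+1/ε_s−1 = 2.331, D₂ = 1/ε_s+1/ε₂−1 = 6.620.
Solve for T_s⁴: T_s⁴ = (D₂·T₁⁴ + D₁·T₂⁴)/(D₁+D₂) = 4.170×10⁹ K⁴.

T_s ≈ 254 K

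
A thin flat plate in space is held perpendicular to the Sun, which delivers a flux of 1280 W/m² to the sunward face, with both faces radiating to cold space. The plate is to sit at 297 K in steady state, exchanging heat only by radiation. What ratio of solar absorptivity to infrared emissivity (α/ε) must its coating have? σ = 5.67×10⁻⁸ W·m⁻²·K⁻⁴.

Balance: αS·A = εσ·2A·T⁴ ⇒ α/ε = 2σT⁴/S.
α/ε = 2·5.67×10⁻⁸·(297)⁴/1280 = 2·5.67×10⁻⁸·7.781×10⁹/1280.

α/ε ≈ 0.689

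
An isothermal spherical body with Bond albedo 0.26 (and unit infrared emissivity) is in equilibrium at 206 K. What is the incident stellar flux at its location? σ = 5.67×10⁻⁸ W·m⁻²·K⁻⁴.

S ≈ 552 W/m²

(1−a)S·πr² = σ·4πr²·T⁴ ⇒ S = 4σT⁴/(1−a).
S = 4·5.67×10⁻⁸·1.801×10⁹/0.740.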